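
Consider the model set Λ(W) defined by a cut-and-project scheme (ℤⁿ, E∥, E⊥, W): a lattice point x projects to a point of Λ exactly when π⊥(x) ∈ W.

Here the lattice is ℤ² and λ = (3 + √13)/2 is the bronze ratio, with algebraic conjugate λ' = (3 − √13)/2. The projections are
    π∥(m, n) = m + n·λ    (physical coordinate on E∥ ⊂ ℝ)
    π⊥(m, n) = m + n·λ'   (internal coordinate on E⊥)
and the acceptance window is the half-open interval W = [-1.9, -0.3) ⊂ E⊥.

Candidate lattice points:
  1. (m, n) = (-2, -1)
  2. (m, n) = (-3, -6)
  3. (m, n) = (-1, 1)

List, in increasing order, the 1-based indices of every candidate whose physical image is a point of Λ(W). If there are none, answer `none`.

Compute λ' = (3−√13)/2 = -0.302776, so π⊥(m,n) = m -0.302776·n.
#1 (-2,-1): internal coord -2 + (-1)·λ' = -1.697224; -1.697224 ∈ [-1.9, -0.3) → IN Λ
#2 (-3,-6): internal coord -3 + (-6)·λ' = -1.183346; -1.183346 ∈ [-1.9, -0.3) → IN Λ
#3 (-1,1): internal coord -1 + (1)·λ' = -1.302776; -1.302776 ∈ [-1.9, -0.3) → IN Λ

1, 2, 3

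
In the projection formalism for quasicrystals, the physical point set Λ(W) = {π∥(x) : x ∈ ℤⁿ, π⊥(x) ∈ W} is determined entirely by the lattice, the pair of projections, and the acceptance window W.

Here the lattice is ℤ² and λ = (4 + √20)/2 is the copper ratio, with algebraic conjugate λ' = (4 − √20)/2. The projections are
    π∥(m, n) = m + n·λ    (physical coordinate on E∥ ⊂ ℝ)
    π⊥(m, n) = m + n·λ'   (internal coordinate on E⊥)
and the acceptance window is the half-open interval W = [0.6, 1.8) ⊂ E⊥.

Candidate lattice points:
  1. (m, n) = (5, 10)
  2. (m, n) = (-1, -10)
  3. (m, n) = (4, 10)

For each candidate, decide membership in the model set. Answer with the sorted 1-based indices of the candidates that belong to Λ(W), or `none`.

Compute λ' = (4−√20)/2 = -0.236068, so π⊥(m,n) = m -0.236068·n.
candidate 1: (m,n)=(5,10) → π∥ = 5+10·λ ≈ 47.360680, π⊥ = 5+10·λ' ≈ 2.639320 ∉ [0.6, 1.8) ⇒ out
candidate 2: (m,n)=(-1,-10) → π∥ = -1-10·λ ≈ -43.360680, π⊥ = -1-10·λ' ≈ 1.360680 ∈ [0.6, 1.8) ⇒ IN Λ
candidate 3: (m,n)=(4,10) → π∥ = 4+10·λ ≈ 46.360680, π⊥ = 4+10·λ' ≈ 1.639320 ∈ [0.6, 1.8) ⇒ IN Λ

2, 3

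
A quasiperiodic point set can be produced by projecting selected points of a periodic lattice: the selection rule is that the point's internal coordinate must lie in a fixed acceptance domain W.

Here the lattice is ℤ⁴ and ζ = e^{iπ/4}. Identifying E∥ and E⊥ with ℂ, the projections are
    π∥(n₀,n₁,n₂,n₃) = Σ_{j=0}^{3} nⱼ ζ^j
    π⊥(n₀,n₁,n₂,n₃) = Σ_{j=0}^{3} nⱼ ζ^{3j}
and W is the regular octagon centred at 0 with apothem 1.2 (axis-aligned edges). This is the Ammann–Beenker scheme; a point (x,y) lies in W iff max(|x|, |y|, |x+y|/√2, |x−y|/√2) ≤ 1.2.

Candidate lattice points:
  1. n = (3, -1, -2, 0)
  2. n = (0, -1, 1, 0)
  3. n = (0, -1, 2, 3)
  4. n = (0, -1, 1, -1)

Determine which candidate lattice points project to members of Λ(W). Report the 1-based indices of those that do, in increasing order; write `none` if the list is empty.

With ζ = e^{iπ/4} the internal vectors are ζ^0,ζ^3,ζ^6,ζ^9.
#1 (3, -1, -2, 0): internal (3.707107, 1.292893); octagon support 3.707107 vs apothem 1.2 → ∉ W
#2 (0, -1, 1, 0): internal (0.707107, -1.707107); octagon support 1.707107 vs apothem 1.2 → ∉ W
#3 (0, -1, 2, 3): internal (2.828427, -0.585786); octagon support 2.828427 vs apothem 1.2 → ∉ W
#4 (0, -1, 1, -1): internal (0.000000, -2.414214); octagon support 2.414214 vs apothem 1.2 → ∉ W

none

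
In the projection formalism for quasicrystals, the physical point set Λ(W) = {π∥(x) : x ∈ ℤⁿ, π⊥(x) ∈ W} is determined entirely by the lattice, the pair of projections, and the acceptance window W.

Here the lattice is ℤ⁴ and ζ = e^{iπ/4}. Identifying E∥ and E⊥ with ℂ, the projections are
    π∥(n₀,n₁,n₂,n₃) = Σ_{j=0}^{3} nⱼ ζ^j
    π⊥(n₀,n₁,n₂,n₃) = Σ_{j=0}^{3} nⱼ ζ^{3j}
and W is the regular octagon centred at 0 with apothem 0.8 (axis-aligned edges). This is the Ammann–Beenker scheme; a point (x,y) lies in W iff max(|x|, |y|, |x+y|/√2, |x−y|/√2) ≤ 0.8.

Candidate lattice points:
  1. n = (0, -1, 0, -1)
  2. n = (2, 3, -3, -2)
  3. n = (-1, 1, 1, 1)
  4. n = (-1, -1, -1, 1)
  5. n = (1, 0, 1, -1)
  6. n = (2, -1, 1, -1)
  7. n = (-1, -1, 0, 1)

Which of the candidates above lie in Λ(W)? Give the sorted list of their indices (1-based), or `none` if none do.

With ζ = e^{iπ/4} the internal vectors are ζ^0,ζ^3,ζ^6,ζ^9.
#1 (0, -1, 0, -1): internal (0.0000, -1.4142); octagon support 1.4142 vs apothem 0.8 → ∉ W
#2 (2, 3, -3, -2): internal (-1.5355, 3.7071); octagon support 3.7071 vs apothem 0.8 → ∉ W
#3 (-1, 1, 1, 1): internal (-1.0000, 0.4142); octagon support 1.0000 vs apothem 0.8 → ∉ W
#4 (-1, -1, -1, 1): internal (0.4142, 1.0000); octagon support 1.0000 vs apothem 0.8 → ∉ W
#5 (1, 0, 1, -1): internal (0.2929, -1.7071); octagon support 1.7071 vs apothem 0.8 → ∉ W
#6 (2, -1, 1, -1): internal (2.0000, -2.4142); octagon support 3.1213 vs apothem 0.8 → ∉ W
#7 (-1, -1, 0, 1): internal (0.4142, 0.0000); octagon support 0.4142 vs apothem 0.8 → ∈ W

7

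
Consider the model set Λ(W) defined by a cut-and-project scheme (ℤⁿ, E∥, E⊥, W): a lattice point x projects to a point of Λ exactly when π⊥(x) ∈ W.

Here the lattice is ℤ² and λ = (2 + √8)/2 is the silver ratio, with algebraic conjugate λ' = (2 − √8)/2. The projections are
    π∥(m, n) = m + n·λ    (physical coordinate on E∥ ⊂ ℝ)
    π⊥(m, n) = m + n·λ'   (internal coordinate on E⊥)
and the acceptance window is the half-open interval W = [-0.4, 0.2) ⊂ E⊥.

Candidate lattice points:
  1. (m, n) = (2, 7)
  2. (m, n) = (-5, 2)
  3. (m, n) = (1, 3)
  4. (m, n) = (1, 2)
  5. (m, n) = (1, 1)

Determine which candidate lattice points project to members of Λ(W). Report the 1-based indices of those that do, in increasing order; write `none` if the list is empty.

Numerically λ ≈ 2.414214 and λ' = −1/λ ≈ -0.414214.
[1] lift (2,7): star map gives -0.899495; window check -0.4 ≤ -0.899495 < 0.2 is false → out
[2] lift (-5,2): star map gives -5.828427; window check -0.4 ≤ -5.828427 < 0.2 is false → out
[3] lift (1,3): star map gives -0.242641; window check -0.4 ≤ -0.242641 < 0.2 is true → IN Λ
[4] lift (1,2): star map gives 0.171573; window check -0.4 ≤ 0.171573 < 0.2 is true → IN Λ
[5] lift (1,1): star map gives 0.585786; window check -0.4 ≤ 0.585786 < 0.2 is false → out

3, 4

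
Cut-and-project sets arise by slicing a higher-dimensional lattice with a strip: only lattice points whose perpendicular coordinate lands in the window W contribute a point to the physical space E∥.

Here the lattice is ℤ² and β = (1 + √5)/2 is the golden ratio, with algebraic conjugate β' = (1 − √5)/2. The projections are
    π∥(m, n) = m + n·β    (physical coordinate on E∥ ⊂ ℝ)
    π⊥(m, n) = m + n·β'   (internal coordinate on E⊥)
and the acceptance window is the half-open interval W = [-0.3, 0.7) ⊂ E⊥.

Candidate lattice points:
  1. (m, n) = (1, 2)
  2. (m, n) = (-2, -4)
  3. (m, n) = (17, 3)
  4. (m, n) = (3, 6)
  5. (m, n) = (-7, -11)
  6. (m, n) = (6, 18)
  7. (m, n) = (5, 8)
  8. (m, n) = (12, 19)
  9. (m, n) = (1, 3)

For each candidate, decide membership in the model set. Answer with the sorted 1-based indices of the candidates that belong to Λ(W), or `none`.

1, 2, 5, 7, 8

β' = (1−√5)/2 ≈ -0.618034.
[1] lift (1,2): star map gives -0.236068; window check -0.3 ≤ -0.236068 < 0.7 is true → IN Λ
[2] lift (-2,-4): star map gives 0.472136; window check -0.3 ≤ 0.472136 < 0.7 is true → IN Λ
[3] lift (17,3): star map gives 15.145898; window check -0.3 ≤ 15.145898 < 0.7 is false → out
[4] lift (3,6): star map gives -0.708204; window check -0.3 ≤ -0.708204 < 0.7 is false → out
[5] lift (-7,-11): star map gives -0.201626; window check -0.3 ≤ -0.201626 < 0.7 is true → IN Λ
[6] lift (6,18): star map gives -5.124612; window check -0.3 ≤ -5.124612 < 0.7 is false → out
[7] lift (5,8): star map gives 0.055728; window check -0.3 ≤ 0.055728 < 0.7 is true → IN Λ
[8] lift (12,19): star map gives 0.257354; window check -0.3 ≤ 0.257354 < 0.7 is true → IN Λ
[9] lift (1,3): star map gives -0.854102; window check -0.3 ≤ -0.854102 < 0.7 is false → out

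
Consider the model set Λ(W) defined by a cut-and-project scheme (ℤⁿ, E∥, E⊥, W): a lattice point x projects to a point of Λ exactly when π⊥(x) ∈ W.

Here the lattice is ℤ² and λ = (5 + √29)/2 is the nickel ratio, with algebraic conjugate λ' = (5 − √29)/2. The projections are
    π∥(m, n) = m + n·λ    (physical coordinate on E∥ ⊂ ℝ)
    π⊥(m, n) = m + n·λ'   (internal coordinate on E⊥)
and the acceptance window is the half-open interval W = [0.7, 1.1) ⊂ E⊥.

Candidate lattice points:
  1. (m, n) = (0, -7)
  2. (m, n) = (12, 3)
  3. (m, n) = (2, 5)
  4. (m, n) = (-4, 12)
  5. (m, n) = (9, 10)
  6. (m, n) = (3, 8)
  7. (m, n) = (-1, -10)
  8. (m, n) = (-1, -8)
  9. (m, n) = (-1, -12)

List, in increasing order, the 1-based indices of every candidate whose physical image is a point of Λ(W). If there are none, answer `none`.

Numerically λ ≈ 5.1926 and λ' = −1/λ ≈ -0.1926.
#1 (0,-7): internal coord 0 + (-7)·λ' = +1.3481; +1.3481 ∉ [0.7, 1.1) → out
#2 (12,3): internal coord 12 + (3)·λ' = +11.4223; +11.4223 ∉ [0.7, 1.1) → out
#3 (2,5): internal coord 2 + (5)·λ' = +1.0371; +1.0371 ∈ [0.7, 1.1) → IN Λ
#4 (-4,12): internal coord -4 + (12)·λ' = -6.3110; -6.3110 ∉ [0.7, 1.1) → out
#5 (9,10): internal coord 9 + (10)·λ' = +7.0742; +7.0742 ∉ [0.7, 1.1) → out
#6 (3,8): internal coord 3 + (8)·λ' = +1.4593; +1.4593 ∉ [0.7, 1.1) → out
#7 (-1,-10): internal coord -1 + (-10)·λ' = +0.9258; +0.9258 ∈ [0.7, 1.1) → IN Λ
#8 (-1,-8): internal coord -1 + (-8)·λ' = +0.5407; +0.5407 ∉ [0.7, 1.1) → out
#9 (-1,-12): internal coord -1 + (-12)·λ' = +1.3110; +1.3110 ∉ [0.7, 1.1) → out

3, 7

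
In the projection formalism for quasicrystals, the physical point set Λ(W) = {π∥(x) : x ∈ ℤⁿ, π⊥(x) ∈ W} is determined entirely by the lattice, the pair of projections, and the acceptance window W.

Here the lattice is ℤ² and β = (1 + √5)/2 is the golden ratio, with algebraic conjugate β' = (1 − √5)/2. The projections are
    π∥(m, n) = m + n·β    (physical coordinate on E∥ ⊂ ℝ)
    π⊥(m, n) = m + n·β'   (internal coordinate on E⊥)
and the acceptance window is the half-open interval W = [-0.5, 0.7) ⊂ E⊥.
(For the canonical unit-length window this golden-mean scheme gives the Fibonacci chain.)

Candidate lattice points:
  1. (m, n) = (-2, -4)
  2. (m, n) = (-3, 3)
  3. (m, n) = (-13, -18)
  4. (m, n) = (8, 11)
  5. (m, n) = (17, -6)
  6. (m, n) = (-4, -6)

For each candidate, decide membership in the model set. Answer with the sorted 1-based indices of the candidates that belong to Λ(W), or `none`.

1, 6

β' = (1−√5)/2 ≈ -0.61803.
[1] lift (-2,-4): star map gives 0.47214; window check -0.5 ≤ 0.47214 < 0.7 is true → IN Λ
[2] lift (-3,3): star map gives -4.85410; window check -0.5 ≤ -4.85410 < 0.7 is false → out
[3] lift (-13,-18): star map gives -1.87539; window check -0.5 ≤ -1.87539 < 0.7 is false → out
[4] lift (8,11): star map gives 1.20163; window check -0.5 ≤ 1.20163 < 0.7 is false → out
[5] lift (17,-6): star map gives 20.70820; window check -0.5 ≤ 20.70820 < 0.7 is false → out
[6] lift (-4,-6): star map gives -0.29180; window check -0.5 ≤ -0.29180 < 0.7 is true → IN Λ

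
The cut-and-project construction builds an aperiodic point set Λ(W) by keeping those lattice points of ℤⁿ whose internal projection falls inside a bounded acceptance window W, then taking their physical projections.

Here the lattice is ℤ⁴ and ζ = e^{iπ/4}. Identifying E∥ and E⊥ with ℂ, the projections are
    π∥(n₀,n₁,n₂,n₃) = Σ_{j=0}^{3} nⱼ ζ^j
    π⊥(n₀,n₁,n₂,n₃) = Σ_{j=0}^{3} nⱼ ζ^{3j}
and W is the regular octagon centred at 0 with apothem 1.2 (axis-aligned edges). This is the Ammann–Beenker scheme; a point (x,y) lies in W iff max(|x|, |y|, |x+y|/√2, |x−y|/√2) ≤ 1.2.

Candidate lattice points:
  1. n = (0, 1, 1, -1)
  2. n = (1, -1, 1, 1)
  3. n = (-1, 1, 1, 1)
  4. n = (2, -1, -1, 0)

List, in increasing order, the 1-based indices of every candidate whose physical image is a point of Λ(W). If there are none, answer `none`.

3

Internal map: ζ^{3j} for j=0..3 gives (1,0), (−√2/2,√2/2), (0,−1), (√2/2,√2/2).
candidate 1: n = (0, 1, 1, -1) → π⊥ ≈ (-1.414214, -1.000000); max(|x|,|y|,|x±y|/√2) = 1.707107 > 1.2 ⇒ ∉ W
candidate 2: n = (1, -1, 1, 1) → π⊥ ≈ (+2.414214, -1.000000); max(|x|,|y|,|x±y|/√2) = 2.414214 > 1.2 ⇒ ∉ W
candidate 3: n = (-1, 1, 1, 1) → π⊥ ≈ (-1.000000, +0.414214); max(|x|,|y|,|x±y|/√2) = 1.000000 ≤ 1.2 ⇒ ∈ W
candidate 4: n = (2, -1, -1, 0) → π⊥ ≈ (+2.707107, +0.292893); max(|x|,|y|,|x±y|/√2) = 2.707107 > 1.2 ⇒ ∉ W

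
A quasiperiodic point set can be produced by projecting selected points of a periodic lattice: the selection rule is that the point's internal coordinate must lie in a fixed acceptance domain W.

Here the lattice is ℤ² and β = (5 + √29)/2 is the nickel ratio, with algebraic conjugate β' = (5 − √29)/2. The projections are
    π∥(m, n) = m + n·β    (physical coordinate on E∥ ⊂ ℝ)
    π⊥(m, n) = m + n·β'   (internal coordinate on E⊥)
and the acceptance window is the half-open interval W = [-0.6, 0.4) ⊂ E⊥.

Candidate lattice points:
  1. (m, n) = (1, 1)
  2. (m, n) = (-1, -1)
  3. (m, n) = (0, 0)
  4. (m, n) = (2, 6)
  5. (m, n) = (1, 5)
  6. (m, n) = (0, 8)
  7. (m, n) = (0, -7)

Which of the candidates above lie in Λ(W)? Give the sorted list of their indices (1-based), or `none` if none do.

3, 5

β' = (5−√29)/2 ≈ -0.1926.
candidate 1: (m,n)=(1,1) → π∥ = 1+1·β ≈ 6.1926, π⊥ = 1+1·β' ≈ 0.8074 ∉ [-0.6, 0.4) ⇒ out
candidate 2: (m,n)=(-1,-1) → π∥ = -1-1·β ≈ -6.1926, π⊥ = -1-1·β' ≈ -0.8074 ∉ [-0.6, 0.4) ⇒ out
candidate 3: (m,n)=(0,0) → π∥ = 0+0·β ≈ 0.0000, π⊥ = 0+0·β' ≈ 0.0000 ∈ [-0.6, 0.4) ⇒ IN Λ
candidate 4: (m,n)=(2,6) → π∥ = 2+6·β ≈ 33.1555, π⊥ = 2+6·β' ≈ 0.8445 ∉ [-0.6, 0.4) ⇒ out
candidate 5: (m,n)=(1,5) → π∥ = 1+5·β ≈ 26.9629, π⊥ = 1+5·β' ≈ 0.0371 ∈ [-0.6, 0.4) ⇒ IN Λ
candidate 6: (m,n)=(0,8) → π∥ = 0+8·β ≈ 41.5407, π⊥ = 0+8·β' ≈ -1.5407 ∉ [-0.6, 0.4) ⇒ out
candidate 7: (m,n)=(0,-7) → π∥ = 0-7·β ≈ -36.3481, π⊥ = 0-7·β' ≈ 1.3481 ∉ [-0.6, 0.4) ⇒ out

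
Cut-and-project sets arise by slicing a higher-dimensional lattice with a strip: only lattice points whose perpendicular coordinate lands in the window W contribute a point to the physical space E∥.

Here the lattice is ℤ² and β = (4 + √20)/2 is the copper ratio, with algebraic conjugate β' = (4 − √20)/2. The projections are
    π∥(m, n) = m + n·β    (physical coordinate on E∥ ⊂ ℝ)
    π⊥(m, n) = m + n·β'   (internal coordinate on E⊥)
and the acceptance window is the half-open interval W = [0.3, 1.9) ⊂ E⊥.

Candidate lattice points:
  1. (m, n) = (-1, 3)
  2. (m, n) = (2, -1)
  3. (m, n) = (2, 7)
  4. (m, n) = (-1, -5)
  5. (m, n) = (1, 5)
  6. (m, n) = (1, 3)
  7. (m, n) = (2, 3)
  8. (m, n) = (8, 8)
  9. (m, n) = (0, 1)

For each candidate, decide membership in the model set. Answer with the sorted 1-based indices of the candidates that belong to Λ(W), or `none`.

3, 7

Numerically β ≈ 4.2361 and β' = −1/β ≈ -0.2361.
#1 (-1,3): internal coord -1 + (3)·β' = -1.7082; -1.7082 ∉ [0.3, 1.9) → out
#2 (2,-1): internal coord 2 + (-1)·β' = +2.2361; +2.2361 ∉ [0.3, 1.9) → out
#3 (2,7): internal coord 2 + (7)·β' = +0.3475; +0.3475 ∈ [0.3, 1.9) → IN Λ
#4 (-1,-5): internal coord -1 + (-5)·β' = +0.1803; +0.1803 ∉ [0.3, 1.9) → out
#5 (1,5): internal coord 1 + (5)·β' = -0.1803; -0.1803 ∉ [0.3, 1.9) → out
#6 (1,3): internal coord 1 + (3)·β' = +0.2918; +0.2918 ∉ [0.3, 1.9) → out
#7 (2,3): internal coord 2 + (3)·β' = +1.2918; +1.2918 ∈ [0.3, 1.9) → IN Λ
#8 (8,8): internal coord 8 + (8)·β' = +6.1115; +6.1115 ∉ [0.3, 1.9) → out
#9 (0,1): internal coord 0 + (1)·β' = -0.2361; -0.2361 ∉ [0.3, 1.9) → out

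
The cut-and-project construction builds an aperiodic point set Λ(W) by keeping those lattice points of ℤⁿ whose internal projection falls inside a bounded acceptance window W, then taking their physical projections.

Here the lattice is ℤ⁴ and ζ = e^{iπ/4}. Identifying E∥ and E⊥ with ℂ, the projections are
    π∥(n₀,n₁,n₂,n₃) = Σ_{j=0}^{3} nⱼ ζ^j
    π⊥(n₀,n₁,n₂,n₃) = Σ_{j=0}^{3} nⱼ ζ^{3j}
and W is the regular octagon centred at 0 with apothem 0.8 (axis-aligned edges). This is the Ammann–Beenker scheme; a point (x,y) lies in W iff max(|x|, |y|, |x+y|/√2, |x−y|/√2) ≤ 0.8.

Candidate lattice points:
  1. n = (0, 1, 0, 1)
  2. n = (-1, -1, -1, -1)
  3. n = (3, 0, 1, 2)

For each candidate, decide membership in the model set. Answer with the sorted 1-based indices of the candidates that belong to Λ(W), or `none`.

none

Internal map: ζ^{3j} for j=0..3 gives (1,0), (−√2/2,√2/2), (0,−1), (√2/2,√2/2).
candidate 1: n = (0, 1, 0, 1) → π⊥ ≈ (+0.000000, +1.414214); max(|x|,|y|,|x±y|/√2) = 1.414214 > 0.8 ⇒ ∉ W
candidate 2: n = (-1, -1, -1, -1) → π⊥ ≈ (-1.000000, -0.414214); max(|x|,|y|,|x±y|/√2) = 1.000000 > 0.8 ⇒ ∉ W
candidate 3: n = (3, 0, 1, 2) → π⊥ ≈ (+4.414214, +0.414214); max(|x|,|y|,|x±y|/√2) = 4.414214 > 0.8 ⇒ ∉ W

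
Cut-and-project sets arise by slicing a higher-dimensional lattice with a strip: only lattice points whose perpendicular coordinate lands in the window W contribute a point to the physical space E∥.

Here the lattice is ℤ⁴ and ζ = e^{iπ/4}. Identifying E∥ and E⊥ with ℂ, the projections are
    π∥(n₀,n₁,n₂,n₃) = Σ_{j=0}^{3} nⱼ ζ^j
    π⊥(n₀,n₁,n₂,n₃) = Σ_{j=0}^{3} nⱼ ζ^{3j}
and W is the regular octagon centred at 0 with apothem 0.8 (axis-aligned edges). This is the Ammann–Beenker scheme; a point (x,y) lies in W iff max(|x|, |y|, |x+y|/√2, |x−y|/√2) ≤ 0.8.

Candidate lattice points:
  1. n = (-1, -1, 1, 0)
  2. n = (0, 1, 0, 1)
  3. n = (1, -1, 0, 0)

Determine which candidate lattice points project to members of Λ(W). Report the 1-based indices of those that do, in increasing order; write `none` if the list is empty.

none

Internal map: ζ^{3j} for j=0..3 gives (1,0), (−√2/2,√2/2), (0,−1), (√2/2,√2/2).
#1 (-1, -1, 1, 0): internal (-0.2929, -1.7071); octagon support 1.7071 vs apothem 0.8 → ∉ W
#2 (0, 1, 0, 1): internal (0.0000, 1.4142); octagon support 1.4142 vs apothem 0.8 → ∉ W
#3 (1, -1, 0, 0): internal (1.7071, -0.7071); octagon support 1.7071 vs apothem 0.8 → ∉ W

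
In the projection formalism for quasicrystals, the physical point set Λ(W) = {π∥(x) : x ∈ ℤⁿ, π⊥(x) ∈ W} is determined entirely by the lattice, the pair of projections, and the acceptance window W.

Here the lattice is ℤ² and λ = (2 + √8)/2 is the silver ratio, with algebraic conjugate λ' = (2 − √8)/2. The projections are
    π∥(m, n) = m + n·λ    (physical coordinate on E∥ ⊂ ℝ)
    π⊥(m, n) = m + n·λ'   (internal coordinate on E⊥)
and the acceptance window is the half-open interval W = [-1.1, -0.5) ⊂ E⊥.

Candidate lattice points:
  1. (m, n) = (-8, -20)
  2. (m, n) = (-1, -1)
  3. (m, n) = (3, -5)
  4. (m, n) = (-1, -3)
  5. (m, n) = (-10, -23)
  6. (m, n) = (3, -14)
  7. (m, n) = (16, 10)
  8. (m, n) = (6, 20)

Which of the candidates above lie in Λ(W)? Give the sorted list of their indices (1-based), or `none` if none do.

λ' = (2−√8)/2 ≈ -0.414214.
candidate 1: (m,n)=(-8,-20) → π∥ = -8-20·λ ≈ -56.284271, π⊥ = -8-20·λ' ≈ 0.284271 ∉ [-1.1, -0.5) ⇒ out
candidate 2: (m,n)=(-1,-1) → π∥ = -1-1·λ ≈ -3.414214, π⊥ = -1-1·λ' ≈ -0.585786 ∈ [-1.1, -0.5) ⇒ IN Λ
candidate 3: (m,n)=(3,-5) → π∥ = 3-5·λ ≈ -9.071068, π⊥ = 3-5·λ' ≈ 5.071068 ∉ [-1.1, -0.5) ⇒ out
candidate 4: (m,n)=(-1,-3) → π∥ = -1-3·λ ≈ -8.242641, π⊥ = -1-3·λ' ≈ 0.242641 ∉ [-1.1, -0.5) ⇒ out
candidate 5: (m,n)=(-10,-23) → π∥ = -10-23·λ ≈ -65.526912, π⊥ = -10-23·λ' ≈ -0.473088 ∉ [-1.1, -0.5) ⇒ out
candidate 6: (m,n)=(3,-14) → π∥ = 3-14·λ ≈ -30.798990, π⊥ = 3-14·λ' ≈ 8.798990 ∉ [-1.1, -0.5) ⇒ out
candidate 7: (m,n)=(16,10) → π∥ = 16+10·λ ≈ 40.142136, π⊥ = 16+10·λ' ≈ 11.857864 ∉ [-1.1, -0.5) ⇒ out
candidate 8: (m,n)=(6,20) → π∥ = 6+20·λ ≈ 54.284271, π⊥ = 6+20·λ' ≈ -2.284271 ∉ [-1.1, -0.5) ⇒ out

2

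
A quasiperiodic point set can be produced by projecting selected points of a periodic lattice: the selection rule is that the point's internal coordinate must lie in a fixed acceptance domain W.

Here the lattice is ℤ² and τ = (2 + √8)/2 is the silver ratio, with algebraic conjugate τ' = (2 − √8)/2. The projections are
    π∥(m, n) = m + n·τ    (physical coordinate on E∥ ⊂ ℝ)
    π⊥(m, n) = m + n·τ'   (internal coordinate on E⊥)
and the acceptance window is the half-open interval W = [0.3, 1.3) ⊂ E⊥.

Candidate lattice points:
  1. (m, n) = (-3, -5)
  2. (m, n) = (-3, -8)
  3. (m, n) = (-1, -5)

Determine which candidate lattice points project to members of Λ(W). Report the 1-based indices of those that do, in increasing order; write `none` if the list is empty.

Numerically τ ≈ 2.41421 and τ' = −1/τ ≈ -0.41421.
#1 (-3,-5): internal coord -3 + (-5)·τ' = -0.92893; -0.92893 ∉ [0.3, 1.3) → out
#2 (-3,-8): internal coord -3 + (-8)·τ' = +0.31371; +0.31371 ∈ [0.3, 1.3) → IN Λ
#3 (-1,-5): internal coord -1 + (-5)·τ' = +1.07107; +1.07107 ∈ [0.3, 1.3) → IN Λ

2, 3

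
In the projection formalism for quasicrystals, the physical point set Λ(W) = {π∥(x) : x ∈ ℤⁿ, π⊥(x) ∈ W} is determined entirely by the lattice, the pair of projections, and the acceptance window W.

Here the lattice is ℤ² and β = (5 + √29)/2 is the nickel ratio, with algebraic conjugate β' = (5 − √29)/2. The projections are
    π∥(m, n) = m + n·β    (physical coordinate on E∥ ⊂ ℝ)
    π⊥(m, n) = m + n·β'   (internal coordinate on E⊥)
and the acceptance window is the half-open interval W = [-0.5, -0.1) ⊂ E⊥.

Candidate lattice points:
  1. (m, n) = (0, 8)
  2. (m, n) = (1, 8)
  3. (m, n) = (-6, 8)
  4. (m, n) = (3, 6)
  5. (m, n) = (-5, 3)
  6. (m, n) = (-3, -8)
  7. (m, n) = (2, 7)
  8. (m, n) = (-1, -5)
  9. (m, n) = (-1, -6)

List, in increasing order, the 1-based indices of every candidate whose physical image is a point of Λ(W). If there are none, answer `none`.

none

Compute β' = (5−√29)/2 = -0.19258, so π⊥(m,n) = m -0.19258·n.
candidate 1: (m,n)=(0,8) → π∥ = 0+8·β ≈ 41.54066, π⊥ = 0+8·β' ≈ -1.54066 ∉ [-0.5, -0.1) ⇒ out
candidate 2: (m,n)=(1,8) → π∥ = 1+8·β ≈ 42.54066, π⊥ = 1+8·β' ≈ -0.54066 ∉ [-0.5, -0.1) ⇒ out
candidate 3: (m,n)=(-6,8) → π∥ = -6+8·β ≈ 35.54066, π⊥ = -6+8·β' ≈ -7.54066 ∉ [-0.5, -0.1) ⇒ out
candidate 4: (m,n)=(3,6) → π∥ = 3+6·β ≈ 34.15549, π⊥ = 3+6·β' ≈ 1.84451 ∉ [-0.5, -0.1) ⇒ out
candidate 5: (m,n)=(-5,3) → π∥ = -5+3·β ≈ 10.57775, π⊥ = -5+3·β' ≈ -5.57775 ∉ [-0.5, -0.1) ⇒ out
candidate 6: (m,n)=(-3,-8) → π∥ = -3-8·β ≈ -44.54066, π⊥ = -3-8·β' ≈ -1.45934 ∉ [-0.5, -0.1) ⇒ out
candidate 7: (m,n)=(2,7) → π∥ = 2+7·β ≈ 38.34808, π⊥ = 2+7·β' ≈ 0.65192 ∉ [-0.5, -0.1) ⇒ out
candidate 8: (m,n)=(-1,-5) → π∥ = -1-5·β ≈ -26.96291, π⊥ = -1-5·β' ≈ -0.03709 ∉ [-0.5, -0.1) ⇒ out
candidate 9: (m,n)=(-1,-6) → π∥ = -1-6·β ≈ -32.15549, π⊥ = -1-6·β' ≈ 0.15549 ∉ [-0.5, -0.1) ⇒ out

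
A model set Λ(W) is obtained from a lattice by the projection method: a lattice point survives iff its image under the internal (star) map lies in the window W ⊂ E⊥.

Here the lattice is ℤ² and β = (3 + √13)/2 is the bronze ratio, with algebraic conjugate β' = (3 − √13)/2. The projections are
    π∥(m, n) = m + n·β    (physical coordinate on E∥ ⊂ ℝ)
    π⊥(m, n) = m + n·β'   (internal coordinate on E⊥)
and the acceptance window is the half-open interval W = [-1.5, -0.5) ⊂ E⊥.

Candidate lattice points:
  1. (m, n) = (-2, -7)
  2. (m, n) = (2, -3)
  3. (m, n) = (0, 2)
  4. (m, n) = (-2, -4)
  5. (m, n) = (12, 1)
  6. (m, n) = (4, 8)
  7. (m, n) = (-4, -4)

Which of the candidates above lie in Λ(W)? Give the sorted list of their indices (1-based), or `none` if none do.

3, 4

Compute β' = (3−√13)/2 = -0.3028, so π⊥(m,n) = m -0.3028·n.
candidate 1: (m,n)=(-2,-7) → π∥ = -2-7·β ≈ -25.1194, π⊥ = -2-7·β' ≈ 0.1194 ∉ [-1.5, -0.5) ⇒ out
candidate 2: (m,n)=(2,-3) → π∥ = 2-3·β ≈ -7.9083, π⊥ = 2-3·β' ≈ 2.9083 ∉ [-1.5, -0.5) ⇒ out
candidate 3: (m,n)=(0,2) → π∥ = 0+2·β ≈ 6.6056, π⊥ = 0+2·β' ≈ -0.6056 ∈ [-1.5, -0.5) ⇒ IN Λ
candidate 4: (m,n)=(-2,-4) → π∥ = -2-4·β ≈ -15.2111, π⊥ = -2-4·β' ≈ -0.7889 ∈ [-1.5, -0.5) ⇒ IN Λ
candidate 5: (m,n)=(12,1) → π∥ = 12+1·β ≈ 15.3028, π⊥ = 12+1·β' ≈ 11.6972 ∉ [-1.5, -0.5) ⇒ out
candidate 6: (m,n)=(4,8) → π∥ = 4+8·β ≈ 30.4222, π⊥ = 4+8·β' ≈ 1.5778 ∉ [-1.5, -0.5) ⇒ out
candidate 7: (m,n)=(-4,-4) → π∥ = -4-4·β ≈ -17.2111, π⊥ = -4-4·β' ≈ -2.7889 ∉ [-1.5, -0.5) ⇒ out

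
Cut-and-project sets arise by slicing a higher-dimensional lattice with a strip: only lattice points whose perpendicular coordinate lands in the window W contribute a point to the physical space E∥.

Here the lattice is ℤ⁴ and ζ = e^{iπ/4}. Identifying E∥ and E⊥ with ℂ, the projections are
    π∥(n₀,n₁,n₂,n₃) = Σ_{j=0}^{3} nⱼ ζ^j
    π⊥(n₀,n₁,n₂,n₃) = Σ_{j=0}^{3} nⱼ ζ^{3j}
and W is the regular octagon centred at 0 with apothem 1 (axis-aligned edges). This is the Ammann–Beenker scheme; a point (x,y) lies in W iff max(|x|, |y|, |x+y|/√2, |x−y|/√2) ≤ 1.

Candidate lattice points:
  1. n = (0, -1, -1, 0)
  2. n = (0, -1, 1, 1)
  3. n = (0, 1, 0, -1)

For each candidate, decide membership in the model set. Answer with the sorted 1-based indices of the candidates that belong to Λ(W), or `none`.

π⊥(n) = n₀ + n₁ζ³ + n₂ζ⁶ + n₃ζ⁹ where ζ = e^{iπ/4}.
candidate 1: n = (0, -1, -1, 0) → π⊥ ≈ (+0.7071, +0.2929); max(|x|,|y|,|x±y|/√2) = 0.7071 ≤ 1 ⇒ ∈ W
candidate 2: n = (0, -1, 1, 1) → π⊥ ≈ (+1.4142, -1.0000); max(|x|,|y|,|x±y|/√2) = 1.7071 > 1 ⇒ ∉ W
candidate 3: n = (0, 1, 0, -1) → π⊥ ≈ (-1.4142, +0.0000); max(|x|,|y|,|x±y|/√2) = 1.4142 > 1 ⇒ ∉ W

1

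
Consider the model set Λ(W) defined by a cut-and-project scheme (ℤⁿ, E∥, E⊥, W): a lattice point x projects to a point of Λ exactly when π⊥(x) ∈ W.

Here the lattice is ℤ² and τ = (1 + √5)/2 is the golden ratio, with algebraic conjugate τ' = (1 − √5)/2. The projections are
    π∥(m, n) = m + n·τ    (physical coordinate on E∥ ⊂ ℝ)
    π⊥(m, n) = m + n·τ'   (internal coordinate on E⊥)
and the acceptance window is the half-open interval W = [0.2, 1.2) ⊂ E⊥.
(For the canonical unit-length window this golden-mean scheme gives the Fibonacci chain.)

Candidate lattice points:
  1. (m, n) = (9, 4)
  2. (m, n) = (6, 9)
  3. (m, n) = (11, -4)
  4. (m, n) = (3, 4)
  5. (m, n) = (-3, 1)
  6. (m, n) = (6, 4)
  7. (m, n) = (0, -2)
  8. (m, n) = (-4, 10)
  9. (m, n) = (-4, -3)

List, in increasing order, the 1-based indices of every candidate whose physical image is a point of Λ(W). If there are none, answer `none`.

Compute τ' = (1−√5)/2 = -0.6180, so π⊥(m,n) = m -0.6180·n.
[1] lift (9,4): star map gives 6.5279; window check 0.2 ≤ 6.5279 < 1.2 is false → out
[2] lift (6,9): star map gives 0.4377; window check 0.2 ≤ 0.4377 < 1.2 is true → IN Λ
[3] lift (11,-4): star map gives 13.4721; window check 0.2 ≤ 13.4721 < 1.2 is false → out
[4] lift (3,4): star map gives 0.5279; window check 0.2 ≤ 0.5279 < 1.2 is true → IN Λ
[5] lift (-3,1): star map gives -3.6180; window check 0.2 ≤ -3.6180 < 1.2 is false → out
[6] lift (6,4): star map gives 3.5279; window check 0.2 ≤ 3.5279 < 1.2 is false → out
[7] lift (0,-2): star map gives 1.2361; window check 0.2 ≤ 1.2361 < 1.2 is false → out
[8] lift (-4,10): star map gives -10.1803; window check 0.2 ≤ -10.1803 < 1.2 is false → out
[9] lift (-4,-3): star map gives -2.1459; window check 0.2 ≤ -2.1459 < 1.2 is false → out

2, 4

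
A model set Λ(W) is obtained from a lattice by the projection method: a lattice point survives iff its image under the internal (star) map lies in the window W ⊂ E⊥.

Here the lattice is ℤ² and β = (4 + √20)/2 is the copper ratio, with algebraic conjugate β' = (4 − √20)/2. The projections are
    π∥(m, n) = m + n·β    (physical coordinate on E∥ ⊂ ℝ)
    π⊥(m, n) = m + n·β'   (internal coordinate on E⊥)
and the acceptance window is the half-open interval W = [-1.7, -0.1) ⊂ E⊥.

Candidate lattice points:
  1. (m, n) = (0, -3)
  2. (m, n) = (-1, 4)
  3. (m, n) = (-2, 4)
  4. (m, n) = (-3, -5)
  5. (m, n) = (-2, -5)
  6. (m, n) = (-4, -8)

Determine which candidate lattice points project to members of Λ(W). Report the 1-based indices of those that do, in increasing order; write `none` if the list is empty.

Compute β' = (4−√20)/2 = -0.2361, so π⊥(m,n) = m -0.2361·n.
[1] lift (0,-3): star map gives 0.7082; window check -1.7 ≤ 0.7082 < -0.1 is false → out
[2] lift (-1,4): star map gives -1.9443; window check -1.7 ≤ -1.9443 < -0.1 is false → out
[3] lift (-2,4): star map gives -2.9443; window check -1.7 ≤ -2.9443 < -0.1 is false → out
[4] lift (-3,-5): star map gives -1.8197; window check -1.7 ≤ -1.8197 < -0.1 is false → out
[5] lift (-2,-5): star map gives -0.8197; window check -1.7 ≤ -0.8197 < -0.1 is true → IN Λ
[6] lift (-4,-8): star map gives -2.1115; window check -1.7 ≤ -2.1115 < -0.1 is false → out

5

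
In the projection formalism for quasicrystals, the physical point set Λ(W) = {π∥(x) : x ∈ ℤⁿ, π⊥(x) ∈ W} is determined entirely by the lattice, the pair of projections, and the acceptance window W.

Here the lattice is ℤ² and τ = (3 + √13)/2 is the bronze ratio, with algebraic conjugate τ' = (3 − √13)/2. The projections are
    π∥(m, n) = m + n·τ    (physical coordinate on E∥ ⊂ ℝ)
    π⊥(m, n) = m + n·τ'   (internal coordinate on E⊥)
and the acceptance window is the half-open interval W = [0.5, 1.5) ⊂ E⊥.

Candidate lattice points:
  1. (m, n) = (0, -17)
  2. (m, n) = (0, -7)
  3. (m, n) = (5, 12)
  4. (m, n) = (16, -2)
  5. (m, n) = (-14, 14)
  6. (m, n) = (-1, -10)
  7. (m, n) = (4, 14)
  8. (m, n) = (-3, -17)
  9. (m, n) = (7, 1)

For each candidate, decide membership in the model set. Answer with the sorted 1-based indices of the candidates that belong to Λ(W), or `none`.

3

Compute τ' = (3−√13)/2 = -0.302776, so π⊥(m,n) = m -0.302776·n.
#1 (0,-17): internal coord 0 + (-17)·τ' = +5.147186; +5.147186 ∉ [0.5, 1.5) → out
#2 (0,-7): internal coord 0 + (-7)·τ' = +2.119429; +2.119429 ∉ [0.5, 1.5) → out
#3 (5,12): internal coord 5 + (12)·τ' = +1.366692; +1.366692 ∈ [0.5, 1.5) → IN Λ
#4 (16,-2): internal coord 16 + (-2)·τ' = +16.605551; +16.605551 ∉ [0.5, 1.5) → out
#5 (-14,14): internal coord -14 + (14)·τ' = -18.238859; -18.238859 ∉ [0.5, 1.5) → out
#6 (-1,-10): internal coord -1 + (-10)·τ' = +2.027756; +2.027756 ∉ [0.5, 1.5) → out
#7 (4,14): internal coord 4 + (14)·τ' = -0.238859; -0.238859 ∉ [0.5, 1.5) → out
#8 (-3,-17): internal coord -3 + (-17)·τ' = +2.147186; +2.147186 ∉ [0.5, 1.5) → out
#9 (7,1): internal coord 7 + (1)·τ' = +6.697224; +6.697224 ∉ [0.5, 1.5) → out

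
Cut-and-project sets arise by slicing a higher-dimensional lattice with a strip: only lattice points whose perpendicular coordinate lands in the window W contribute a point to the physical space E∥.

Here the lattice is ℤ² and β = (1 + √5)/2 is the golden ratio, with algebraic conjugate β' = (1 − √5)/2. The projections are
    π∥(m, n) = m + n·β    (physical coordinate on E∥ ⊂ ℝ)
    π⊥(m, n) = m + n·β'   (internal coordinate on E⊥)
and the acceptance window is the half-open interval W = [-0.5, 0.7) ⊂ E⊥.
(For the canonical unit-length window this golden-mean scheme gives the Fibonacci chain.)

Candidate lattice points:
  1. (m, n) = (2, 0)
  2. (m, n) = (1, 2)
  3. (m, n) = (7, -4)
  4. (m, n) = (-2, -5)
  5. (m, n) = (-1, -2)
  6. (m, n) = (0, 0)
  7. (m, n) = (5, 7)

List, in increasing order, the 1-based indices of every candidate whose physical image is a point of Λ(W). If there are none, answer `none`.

2, 5, 6, 7

Compute β' = (1−√5)/2 = -0.618034, so π⊥(m,n) = m -0.618034·n.
#1 (2,0): internal coord 2 + (0)·β' = +2.000000; +2.000000 ∉ [-0.5, 0.7) → out
#2 (1,2): internal coord 1 + (2)·β' = -0.236068; -0.236068 ∈ [-0.5, 0.7) → IN Λ
#3 (7,-4): internal coord 7 + (-4)·β' = +9.472136; +9.472136 ∉ [-0.5, 0.7) → out
#4 (-2,-5): internal coord -2 + (-5)·β' = +1.090170; +1.090170 ∉ [-0.5, 0.7) → out
#5 (-1,-2): internal coord -1 + (-2)·β' = +0.236068; +0.236068 ∈ [-0.5, 0.7) → IN Λ
#6 (0,0): internal coord 0 + (0)·β' = +0.000000; +0.000000 ∈ [-0.5, 0.7) → IN Λ
#7 (5,7): internal coord 5 + (7)·β' = +0.673762; +0.673762 ∈ [-0.5, 0.7) → IN Λ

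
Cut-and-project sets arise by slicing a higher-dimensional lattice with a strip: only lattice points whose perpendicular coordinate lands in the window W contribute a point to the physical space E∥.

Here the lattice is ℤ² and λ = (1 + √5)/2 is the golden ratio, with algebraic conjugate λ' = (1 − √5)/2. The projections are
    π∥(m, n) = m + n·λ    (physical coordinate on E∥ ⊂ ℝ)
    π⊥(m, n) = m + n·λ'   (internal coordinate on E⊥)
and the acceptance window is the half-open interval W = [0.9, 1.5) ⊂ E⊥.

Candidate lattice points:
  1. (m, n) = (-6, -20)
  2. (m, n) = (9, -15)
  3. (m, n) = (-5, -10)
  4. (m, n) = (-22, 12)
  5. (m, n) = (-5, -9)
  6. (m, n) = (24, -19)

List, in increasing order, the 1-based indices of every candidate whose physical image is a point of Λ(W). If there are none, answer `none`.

3

λ' = (1−√5)/2 ≈ -0.6180.
#1 (-6,-20): internal coord -6 + (-20)·λ' = +6.3607; +6.3607 ∉ [0.9, 1.5) → out
#2 (9,-15): internal coord 9 + (-15)·λ' = +18.2705; +18.2705 ∉ [0.9, 1.5) → out
#3 (-5,-10): internal coord -5 + (-10)·λ' = +1.1803; +1.1803 ∈ [0.9, 1.5) → IN Λ
#4 (-22,12): internal coord -22 + (12)·λ' = -29.4164; -29.4164 ∉ [0.9, 1.5) → out
#5 (-5,-9): internal coord -5 + (-9)·λ' = +0.5623; +0.5623 ∉ [0.9, 1.5) → out
#6 (24,-19): internal coord 24 + (-19)·λ' = +35.7426; +35.7426 ∉ [0.9, 1.5) → out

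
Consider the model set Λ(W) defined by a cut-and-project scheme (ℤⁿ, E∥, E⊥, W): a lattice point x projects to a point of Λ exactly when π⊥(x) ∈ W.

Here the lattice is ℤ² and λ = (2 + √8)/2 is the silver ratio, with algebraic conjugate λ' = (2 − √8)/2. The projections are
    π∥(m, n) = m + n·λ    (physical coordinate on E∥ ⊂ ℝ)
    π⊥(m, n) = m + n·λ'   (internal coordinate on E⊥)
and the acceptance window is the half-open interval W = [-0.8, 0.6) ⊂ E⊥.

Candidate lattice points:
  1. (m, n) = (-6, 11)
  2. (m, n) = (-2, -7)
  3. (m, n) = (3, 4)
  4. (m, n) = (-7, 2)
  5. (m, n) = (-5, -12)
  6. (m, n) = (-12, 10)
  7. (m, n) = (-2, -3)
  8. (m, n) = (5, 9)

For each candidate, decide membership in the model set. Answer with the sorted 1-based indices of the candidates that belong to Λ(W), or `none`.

5, 7

λ' = (2−√8)/2 ≈ -0.4142.
#1 (-6,11): internal coord -6 + (11)·λ' = -10.5563; -10.5563 ∉ [-0.8, 0.6) → out
#2 (-2,-7): internal coord -2 + (-7)·λ' = +0.8995; +0.8995 ∉ [-0.8, 0.6) → out
#3 (3,4): internal coord 3 + (4)·λ' = +1.3431; +1.3431 ∉ [-0.8, 0.6) → out
#4 (-7,2): internal coord -7 + (2)·λ' = -7.8284; -7.8284 ∉ [-0.8, 0.6) → out
#5 (-5,-12): internal coord -5 + (-12)·λ' = -0.0294; -0.0294 ∈ [-0.8, 0.6) → IN Λ
#6 (-12,10): internal coord -12 + (10)·λ' = -16.1421; -16.1421 ∉ [-0.8, 0.6) → out
#7 (-2,-3): internal coord -2 + (-3)·λ' = -0.7574; -0.7574 ∈ [-0.8, 0.6) → IN Λ
#8 (5,9): internal coord 5 + (9)·λ' = +1.2721; +1.2721 ∉ [-0.8, 0.6) → out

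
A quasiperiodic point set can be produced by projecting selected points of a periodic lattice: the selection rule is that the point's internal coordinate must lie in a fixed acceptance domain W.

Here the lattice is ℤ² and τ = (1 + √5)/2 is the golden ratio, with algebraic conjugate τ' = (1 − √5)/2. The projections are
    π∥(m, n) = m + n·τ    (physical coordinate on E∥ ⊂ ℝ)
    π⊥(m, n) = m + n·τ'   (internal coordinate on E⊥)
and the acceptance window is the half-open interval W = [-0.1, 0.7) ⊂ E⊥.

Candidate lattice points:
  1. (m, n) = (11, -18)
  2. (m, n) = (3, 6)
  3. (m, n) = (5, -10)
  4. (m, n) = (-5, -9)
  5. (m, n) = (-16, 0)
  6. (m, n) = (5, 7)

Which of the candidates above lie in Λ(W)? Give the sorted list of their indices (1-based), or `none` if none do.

Compute τ' = (1−√5)/2 = -0.61803, so π⊥(m,n) = m -0.61803·n.
[1] lift (11,-18): star map gives 22.12461; window check -0.1 ≤ 22.12461 < 0.7 is false → out
[2] lift (3,6): star map gives -0.70820; window check -0.1 ≤ -0.70820 < 0.7 is false → out
[3] lift (5,-10): star map gives 11.18034; window check -0.1 ≤ 11.18034 < 0.7 is false → out
[4] lift (-5,-9): star map gives 0.56231; window check -0.1 ≤ 0.56231 < 0.7 is true → IN Λ
[5] lift (-16,0): star map gives -16.00000; window check -0.1 ≤ -16.00000 < 0.7 is false → out
[6] lift (5,7): star map gives 0.67376; window check -0.1 ≤ 0.67376 < 0.7 is true → IN Λ

4, 6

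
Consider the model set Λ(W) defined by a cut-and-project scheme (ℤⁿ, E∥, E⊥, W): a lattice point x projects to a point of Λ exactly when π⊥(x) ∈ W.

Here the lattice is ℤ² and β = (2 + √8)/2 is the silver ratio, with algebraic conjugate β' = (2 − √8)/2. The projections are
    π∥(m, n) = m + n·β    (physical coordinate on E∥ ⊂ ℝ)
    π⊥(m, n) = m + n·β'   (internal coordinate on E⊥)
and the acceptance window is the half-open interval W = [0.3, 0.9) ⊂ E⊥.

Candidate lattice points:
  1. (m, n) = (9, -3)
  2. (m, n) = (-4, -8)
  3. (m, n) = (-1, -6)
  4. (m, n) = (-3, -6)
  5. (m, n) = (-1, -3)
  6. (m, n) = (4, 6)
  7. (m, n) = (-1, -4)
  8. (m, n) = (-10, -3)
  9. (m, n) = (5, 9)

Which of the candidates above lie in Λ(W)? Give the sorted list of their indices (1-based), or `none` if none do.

β' = (2−√8)/2 ≈ -0.414214.
#1 (9,-3): internal coord 9 + (-3)·β' = +10.242641; +10.242641 ∉ [0.3, 0.9) → out
#2 (-4,-8): internal coord -4 + (-8)·β' = -0.686292; -0.686292 ∉ [0.3, 0.9) → out
#3 (-1,-6): internal coord -1 + (-6)·β' = +1.485281; +1.485281 ∉ [0.3, 0.9) → out
#4 (-3,-6): internal coord -3 + (-6)·β' = -0.514719; -0.514719 ∉ [0.3, 0.9) → out
#5 (-1,-3): internal coord -1 + (-3)·β' = +0.242641; +0.242641 ∉ [0.3, 0.9) → out
#6 (4,6): internal coord 4 + (6)·β' = +1.514719; +1.514719 ∉ [0.3, 0.9) → out
#7 (-1,-4): internal coord -1 + (-4)·β' = +0.656854; +0.656854 ∈ [0.3, 0.9) → IN Λ
#8 (-10,-3): internal coord -10 + (-3)·β' = -8.757359; -8.757359 ∉ [0.3, 0.9) → out
#9 (5,9): internal coord 5 + (9)·β' = +1.272078; +1.272078 ∉ [0.3, 0.9) → out

7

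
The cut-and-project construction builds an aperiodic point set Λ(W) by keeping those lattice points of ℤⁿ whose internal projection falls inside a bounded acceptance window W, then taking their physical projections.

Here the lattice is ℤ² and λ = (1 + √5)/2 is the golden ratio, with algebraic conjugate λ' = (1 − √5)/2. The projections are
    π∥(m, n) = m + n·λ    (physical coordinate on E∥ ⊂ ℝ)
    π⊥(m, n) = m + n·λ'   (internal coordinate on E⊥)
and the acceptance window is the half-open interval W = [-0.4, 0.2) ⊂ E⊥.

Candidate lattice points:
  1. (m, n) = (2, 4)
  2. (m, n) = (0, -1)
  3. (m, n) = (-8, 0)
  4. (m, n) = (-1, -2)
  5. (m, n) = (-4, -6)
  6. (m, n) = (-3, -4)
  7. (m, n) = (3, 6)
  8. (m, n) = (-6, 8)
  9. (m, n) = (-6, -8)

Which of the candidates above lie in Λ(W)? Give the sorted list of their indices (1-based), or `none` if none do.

λ' = (1−√5)/2 ≈ -0.6180.
candidate 1: (m,n)=(2,4) → π∥ = 2+4·λ ≈ 8.4721, π⊥ = 2+4·λ' ≈ -0.4721 ∉ [-0.4, 0.2) ⇒ out
candidate 2: (m,n)=(0,-1) → π∥ = 0-1·λ ≈ -1.6180, π⊥ = 0-1·λ' ≈ 0.6180 ∉ [-0.4, 0.2) ⇒ out
candidate 3: (m,n)=(-8,0) → π∥ = -8+0·λ ≈ -8.0000, π⊥ = -8+0·λ' ≈ -8.0000 ∉ [-0.4, 0.2) ⇒ out
candidate 4: (m,n)=(-1,-2) → π∥ = -1-2·λ ≈ -4.2361, π⊥ = -1-2·λ' ≈ 0.2361 ∉ [-0.4, 0.2) ⇒ out
candidate 5: (m,n)=(-4,-6) → π∥ = -4-6·λ ≈ -13.7082, π⊥ = -4-6·λ' ≈ -0.2918 ∈ [-0.4, 0.2) ⇒ IN Λ
candidate 6: (m,n)=(-3,-4) → π∥ = -3-4·λ ≈ -9.4721, π⊥ = -3-4·λ' ≈ -0.5279 ∉ [-0.4, 0.2) ⇒ out
candidate 7: (m,n)=(3,6) → π∥ = 3+6·λ ≈ 12.7082, π⊥ = 3+6·λ' ≈ -0.7082 ∉ [-0.4, 0.2) ⇒ out
candidate 8: (m,n)=(-6,8) → π∥ = -6+8·λ ≈ 6.9443, π⊥ = -6+8·λ' ≈ -10.9443 ∉ [-0.4, 0.2) ⇒ out
candidate 9: (m,n)=(-6,-8) → π∥ = -6-8·λ ≈ -18.9443, π⊥ = -6-8·λ' ≈ -1.0557 ∉ [-0.4, 0.2) ⇒ out

5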